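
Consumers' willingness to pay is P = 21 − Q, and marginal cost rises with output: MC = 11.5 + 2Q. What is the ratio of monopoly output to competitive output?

The monopolist equates marginal revenue to marginal cost: 21 − 2Q = 11.5 + 2Q, so Q = 2.375. From demand, P = 18.625.
Competitive equilibrium sets price equal to marginal cost: 21 − Q = 11.5 + 2Q, so Q = 19/6 and P = 107/6.
Ratio Q_m/Q_c = 2.375/(19/6) = 0.75.

Q_m/Q_c = 0.75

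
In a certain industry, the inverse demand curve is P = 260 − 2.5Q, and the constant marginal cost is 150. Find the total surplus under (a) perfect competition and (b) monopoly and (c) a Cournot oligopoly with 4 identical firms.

Competition: TS = 2420; Monopoly: TS = 1815; Cournot: TS = 2323.2

Competitive firms price at marginal cost: P = 150, giving Q = 44.
CS = ½·(260 − 150)·44 = 2420; PS = (150 − 150)·44 = 0; TS = 2420.
Monopoly sets MR = MC: 260 − 5Q = 150 ⇒ Q = 22, P = 260 − 2.5·22 = 205.
CS = ½·(260 − 205)·22 = 605; PS = (205 − 150)·22 = 1210; TS = 1815.
In a 4-firm Cournot equilibrium, symmetry and the first-order condition give q = (260 − 150)/(12.5) = 8.8. So Q = 35.2 and P = 172.
CS = ½·(260 − 172)·35.2 = 1548.8; PS = (172 − 150)·35.2 = 774.4; TS = 2323.2.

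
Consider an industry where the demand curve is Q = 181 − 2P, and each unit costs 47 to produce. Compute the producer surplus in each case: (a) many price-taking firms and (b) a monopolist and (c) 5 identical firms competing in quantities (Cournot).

Inverting demand: P = 90.5 − 0.5Q.
Under competition P = MC = 47, so Q = (90.5 − 47)/0.5 = 87.
PS = (47 − 47)·87 = 0.
A monopolist chooses Q where MR = MC. MR = 90.5 − Q; setting this equal to 47 gives Q = 43.5 and P = 68.75.
PS = (68.75 − 47)·43.5 = 946.125.
With 5 symmetric Cournot firms, each firm's FOC gives 90.5 − 3q = 47, so q = 14.5, Q = 5·14.5 = 72.5, and P = 54.25.
PS = (54.25 − 47)·72.5 = 525.625.

Competition: PS = 0; Monopoly: PS = 946.125; Cournot: PS = 525.625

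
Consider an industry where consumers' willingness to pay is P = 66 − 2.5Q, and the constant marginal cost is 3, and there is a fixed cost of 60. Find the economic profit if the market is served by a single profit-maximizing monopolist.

A monopolist chooses Q where MR = MC. MR = 66 − 5Q; setting this equal to 3 gives Q = 12.6 and P = 34.5.
Profit = (34.5 − 3)·12.6 − 60 = 336.9.

Profit = 336.9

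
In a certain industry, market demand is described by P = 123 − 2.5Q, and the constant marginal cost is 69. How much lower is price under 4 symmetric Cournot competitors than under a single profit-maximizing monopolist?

Price falls by 16.2

The monopolist equates marginal revenue to marginal cost: 123 − 5Q = 69, so Q = 10.8. From demand, P = 96.
In a 4-firm Cournot equilibrium, symmetry and the first-order condition give q = (123 − 69)/(12.5) = 4.32. So Q = 17.28 and P = 79.8.
Change in price: 79.8 − 96 = −16.2.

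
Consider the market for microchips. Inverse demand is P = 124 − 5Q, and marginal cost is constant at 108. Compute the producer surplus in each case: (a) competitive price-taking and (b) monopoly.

Competition: PS = 0; Monopoly: PS = 12.8

Competitive firms price at marginal cost: P = 108, giving Q = 3.2.
PS = (108 − 108)·3.2 = 0.
A monopolist chooses Q where MR = MC. MR = 124 − 10Q; setting this equal to 108 gives Q = 1.6 and P = 116.
PS = (116 − 108)·1.6 = 12.8.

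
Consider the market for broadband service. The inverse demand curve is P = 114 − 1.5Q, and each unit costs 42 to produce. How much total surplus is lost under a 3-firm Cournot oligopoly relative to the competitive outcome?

DWL = 108

Perfect competition: P = MC = 42, so 114 − 1.5Q = 42 and Q = 48.
Cournot with 3 identical firms: the symmetric best-response condition is 114 − 6q = 42. Each firm produces q = 12, total output Q = 36, price P = 60.
DWL is the triangle between Q = 36 and Q = 48: ½·(48 − 36)·(60 − 42) = 108.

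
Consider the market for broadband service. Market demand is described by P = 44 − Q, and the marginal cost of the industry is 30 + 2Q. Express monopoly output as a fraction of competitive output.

Q_m/Q_c = 0.75

Monopoly sets MR = MC: 44 − 2Q = 30 + 2Q ⇒ Q = 3.5, P = 44 − 3.5 = 40.5.
Competitive equilibrium sets price equal to marginal cost: 44 − Q = 30 + 2Q, so Q = 14/3 and P = 118/3.
Ratio Q_m/Q_c = 3.5/(14/3) = 0.75.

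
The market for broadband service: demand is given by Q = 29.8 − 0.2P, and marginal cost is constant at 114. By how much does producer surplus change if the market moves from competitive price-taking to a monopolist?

Producer surplus rises by 61.25

Inverting demand: P = 149 − 5Q.
Under competition P = MC = 114, so Q = (149 − 114)/5 = 7.
PS = (114 − 114)·7 = 0.
A monopolist chooses Q where MR = MC. MR = 149 − 10Q; setting this equal to 114 gives Q = 3.5 and P = 131.5.
PS = (131.5 − 114)·3.5 = 61.25.
Change in producer surplus: 61.25 − 0 = 61.25.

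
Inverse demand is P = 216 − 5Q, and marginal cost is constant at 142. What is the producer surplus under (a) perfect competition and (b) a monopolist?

Competition: PS = 0; Monopoly: PS = 273.8

Perfect competition: P = MC = 142, so 216 − 5Q = 142 and Q = 14.8.
PS = (142 − 142)·14.8 = 0.
The monopolist equates marginal revenue to marginal cost: 216 − 10Q = 142, so Q = 7.4. From demand, P = 179.
PS = (179 − 142)·7.4 = 273.8.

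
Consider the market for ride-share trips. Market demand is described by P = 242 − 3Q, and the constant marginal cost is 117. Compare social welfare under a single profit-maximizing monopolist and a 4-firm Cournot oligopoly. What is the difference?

Social welfare rises by 546.875

A monopolist chooses Q where MR = MC. MR = 242 − 6Q; setting this equal to 117 gives Q = 125/6 and P = 179.5.
CS = ½·(242 − 179.5)·125/6 = 15625/24; PS = (179.5 − 117)·125/6 = 15625/12; TS = 1953.125.
With 4 symmetric Cournot firms, each firm's FOC gives 242 − 15q = 117, so q = 25/3, Q = 4·25/3 = 100/3, and P = 142.
CS = ½·(242 − 142)·100/3 = 5000/3; PS = (142 − 117)·100/3 = 2500/3; TS = 2500.
Change in social welfare: 2500 − 1953.125 = 546.875.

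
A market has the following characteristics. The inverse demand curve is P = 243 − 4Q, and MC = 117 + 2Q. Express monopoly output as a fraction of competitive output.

Monopoly sets MR = MC: 243 − 8Q = 117 + 2Q ⇒ Q = 12.6, P = 243 − 4·12.6 = 192.6.
Under competition P = MC: 243 − 4Q = 117 + 2Q ⇒ Q = 21, P = 159.
Ratio Q_m/Q_c = 12.6/21 = 0.6.

Q_m/Q_c = 0.6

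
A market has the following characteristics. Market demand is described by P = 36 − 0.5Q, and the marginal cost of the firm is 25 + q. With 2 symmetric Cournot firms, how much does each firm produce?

In a 2-firm Cournot equilibrium, symmetry and the first-order condition give q = (36 − 25)/(2.5) = 4.4. So Q = 8.8 and P = 31.6.

q_i = 4.4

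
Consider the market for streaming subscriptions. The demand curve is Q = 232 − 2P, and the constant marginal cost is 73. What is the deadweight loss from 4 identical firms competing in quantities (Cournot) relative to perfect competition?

DWL = 73.96

Inverting demand: P = 116 − 0.5Q.
Competitive firms price at marginal cost: P = 73, giving Q = 86.
With 4 symmetric Cournot firms, each firm's FOC gives 116 − 2.5q = 73, so q = 17.2, Q = 4·17.2 = 68.8, and P = 81.6.
DWL is the triangle between Q = 68.8 and Q = 86: ½·(86 − 68.8)·(81.6 − 73) = 73.96.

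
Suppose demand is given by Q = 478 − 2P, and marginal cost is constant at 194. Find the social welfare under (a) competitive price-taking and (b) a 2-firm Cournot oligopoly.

Competition: TS = 2025; Cournot: TS = 1800

Inverting demand: P = 239 − 0.5Q.
Under competition P = MC = 194, so Q = (239 − 194)/0.5 = 90.
CS = ½·(239 − 194)·90 = 2025; PS = (194 − 194)·90 = 0; TS = 2025.
In a 2-firm Cournot equilibrium, symmetry and the first-order condition give q = (239 − 194)/(1.5) = 30. So Q = 60 and P = 209.
CS = ½·(239 − 209)·60 = 900; PS = (209 − 194)·60 = 900; TS = 1800.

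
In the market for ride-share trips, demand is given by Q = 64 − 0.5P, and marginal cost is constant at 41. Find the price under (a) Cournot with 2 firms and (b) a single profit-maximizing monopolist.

Cournot: P = 70; Monopoly: P = 84.5

Inverting demand: P = 128 − 2Q.
With 2 symmetric Cournot firms, each firm's FOC gives 128 − 6q = 41, so q = 14.5, Q = 2·14.5 = 29, and P = 70.
Monopoly sets MR = MC: 128 − 4Q = 41 ⇒ Q = 21.75, P = 128 − 2·21.75 = 84.5.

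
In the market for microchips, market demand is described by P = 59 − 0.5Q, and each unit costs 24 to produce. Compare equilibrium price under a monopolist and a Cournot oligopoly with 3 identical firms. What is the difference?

P falls by 8.75

Monopoly sets MR = MC: 59 − Q = 24 ⇒ Q = 35, P = 59 − 0.5·35 = 41.5.
Cournot with 3 identical firms: the symmetric best-response condition is 59 − 2q = 24. Each firm produces q = 17.5, total output Q = 52.5, price P = 32.75.
Change in equilibrium price: 32.75 − 41.5 = −8.75.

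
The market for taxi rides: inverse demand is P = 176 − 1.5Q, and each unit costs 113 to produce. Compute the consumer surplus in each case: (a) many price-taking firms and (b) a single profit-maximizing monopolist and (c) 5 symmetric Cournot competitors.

Competitive firms price at marginal cost: P = 113, giving Q = 42.
CS = ½·(176 − 113)·42 = 1323.
The monopolist equates marginal revenue to marginal cost: 176 − 3Q = 113, so Q = 21. From demand, P = 144.5.
CS = ½·(176 − 144.5)·21 = 330.75.
In a 5-firm Cournot equilibrium, symmetry and the first-order condition give q = (176 − 113)/(9) = 7. So Q = 35 and P = 123.5.
CS = ½·(176 − 123.5)·35 = 918.75.

Competition: CS = 1323; Monopoly: CS = 330.75; Cournot: CS = 918.75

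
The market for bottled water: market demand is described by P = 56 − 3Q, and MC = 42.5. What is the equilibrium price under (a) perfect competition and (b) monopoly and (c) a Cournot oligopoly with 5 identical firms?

Competition: P = 42.5; Monopoly: P = 49.25; Cournot: P = 44.75

Competitive firms price at marginal cost: P = 42.5, giving Q = 4.5.
A monopolist chooses Q where MR = MC. MR = 56 − 6Q; setting this equal to 42.5 gives Q = 2.25 and P = 49.25.
In a 5-firm Cournot equilibrium, symmetry and the first-order condition give q = (56 − 42.5)/(18) = 0.75. So Q = 3.75 and P = 44.75.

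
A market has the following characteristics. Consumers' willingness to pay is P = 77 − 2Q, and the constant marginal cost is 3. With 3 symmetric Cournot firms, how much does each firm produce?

q_i = 9.25

In a 3-firm Cournot equilibrium, symmetry and the first-order condition give q = (77 − 3)/(8) = 9.25. So Q = 27.75 and P = 21.5.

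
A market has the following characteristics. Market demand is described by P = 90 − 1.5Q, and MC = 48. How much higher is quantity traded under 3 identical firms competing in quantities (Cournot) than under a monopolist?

The monopolist equates marginal revenue to marginal cost: 90 − 3Q = 48, so Q = 14. From demand, P = 69.
In a 3-firm Cournot equilibrium, symmetry and the first-order condition give q = (90 − 48)/(6) = 7. So Q = 21 and P = 58.5.
Change in quantity traded: 21 − 14 = 7.

Q rises by 7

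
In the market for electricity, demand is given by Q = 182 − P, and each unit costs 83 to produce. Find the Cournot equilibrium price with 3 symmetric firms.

Inverting demand: P = 182 − Q.
With 3 symmetric Cournot firms, each firm's FOC gives 182 − 4q = 83, so q = 24.75, Q = 3·24.75 = 74.25, and P = 107.75.

P = 107.75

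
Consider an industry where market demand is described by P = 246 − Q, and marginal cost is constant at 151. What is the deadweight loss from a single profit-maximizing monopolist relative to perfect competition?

DWL = 1128.125

Perfect competition: P = MC = 151, so 246 − Q = 151 and Q = 95.
The monopolist equates marginal revenue to marginal cost: 246 − 2Q = 151, so Q = 47.5. From demand, P = 198.5.
DWL is the triangle between Q = 47.5 and Q = 95: ½·(95 − 47.5)·(198.5 − 151) = 1128.125.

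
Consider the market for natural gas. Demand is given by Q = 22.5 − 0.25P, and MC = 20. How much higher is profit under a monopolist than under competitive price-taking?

Profit rises by 306.25

Inverting demand: P = 90 − 4Q.
Competitive firms price at marginal cost: P = 20, giving Q = 17.5.
Profit = (20 − 20)·17.5 = 0.
Monopoly sets MR = MC: 90 − 8Q = 20 ⇒ Q = 8.75, P = 90 − 4·8.75 = 55.
Profit = (55 − 20)·8.75 = 306.25.
Change in profit: 306.25 − 0 = 306.25.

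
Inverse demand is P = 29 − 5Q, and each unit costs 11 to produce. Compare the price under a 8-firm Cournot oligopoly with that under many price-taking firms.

Cournot: P = 13; Competition: P = 11

Cournot with 8 identical firms: the symmetric best-response condition is 29 − 45q = 11. Each firm produces q = 0.4, total output Q = 3.2, price P = 13.
Under competition P = MC = 11, so Q = (29 − 11)/5 = 3.6.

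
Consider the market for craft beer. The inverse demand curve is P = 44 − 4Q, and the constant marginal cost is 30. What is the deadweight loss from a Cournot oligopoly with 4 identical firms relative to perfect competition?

DWL = 0.98

Perfect competition: P = MC = 30, so 44 − 4Q = 30 and Q = 3.5.
With 4 symmetric Cournot firms, each firm's FOC gives 44 − 20q = 30, so q = 0.7, Q = 4·0.7 = 2.8, and P = 32.8.
DWL is the triangle between Q = 2.8 and Q = 3.5: ½·(3.5 − 2.8)·(32.8 − 30) = 0.98.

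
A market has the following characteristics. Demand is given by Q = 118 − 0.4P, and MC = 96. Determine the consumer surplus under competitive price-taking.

Inverting demand: P = 295 − 2.5Q.
Perfect competition: P = MC = 96, so 295 − 2.5Q = 96 and Q = 79.6.
CS = ½·(295 − 96)·79.6 = 7920.2.

CS = 7920.2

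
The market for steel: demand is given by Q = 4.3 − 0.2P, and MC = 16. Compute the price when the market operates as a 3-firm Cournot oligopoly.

P = 17.375

Inverting demand: P = 21.5 − 5Q.
With 3 symmetric Cournot firms, each firm's FOC gives 21.5 − 20q = 16, so q = 0.275, Q = 3·0.275 = 0.825, and P = 17.375.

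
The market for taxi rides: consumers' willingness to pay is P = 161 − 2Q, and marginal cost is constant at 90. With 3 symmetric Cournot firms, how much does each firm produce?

In a 3-firm Cournot equilibrium, symmetry and the first-order condition give q = (161 − 90)/(8) = 8.875. So Q = 26.625 and P = 107.75.

q_i = 8.875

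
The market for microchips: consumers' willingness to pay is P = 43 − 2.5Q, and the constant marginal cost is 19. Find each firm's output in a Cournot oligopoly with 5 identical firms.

In a 5-firm Cournot equilibrium, symmetry and the first-order condition give q = (43 − 19)/(15) = 1.6. So Q = 8 and P = 23.

q_i = 1.6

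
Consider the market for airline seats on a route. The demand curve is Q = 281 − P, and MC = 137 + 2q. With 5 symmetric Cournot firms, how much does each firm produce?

Inverting demand: P = 281 − Q.
With 5 symmetric Cournot firms, each firm's FOC gives 281 − 6q = 137 + 2q, so q = 18, Q = 5·18 = 90, and P = 191.

q_i = 18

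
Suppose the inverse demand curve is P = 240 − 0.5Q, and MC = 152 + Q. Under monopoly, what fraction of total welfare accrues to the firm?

The monopolist equates marginal revenue to marginal cost: 240 − Q = 152 + Q, so Q = 44. From demand, P = 218.
CS = ½·(240 − 218)·44 = 484.
PS = P·Q − VC(Q) = 218·44 − (152·44 + ½·1·44²) = 1936.
Share captured = PS/TS = 1936/2420 = 0.8.

PS/TS = 0.8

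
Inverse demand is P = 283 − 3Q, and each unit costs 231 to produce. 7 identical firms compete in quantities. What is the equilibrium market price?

Cournot with 7 identical firms: the symmetric best-response condition is 283 − 24q = 231. Each firm produces q = 13/6, total output Q = 91/6, price P = 237.5.

P = 237.5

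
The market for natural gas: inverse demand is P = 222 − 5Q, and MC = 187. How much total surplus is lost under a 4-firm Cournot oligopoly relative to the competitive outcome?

DWL = 4.9

Perfect competition: P = MC = 187, so 222 − 5Q = 187 and Q = 7.
In a 4-firm Cournot equilibrium, symmetry and the first-order condition give q = (222 − 187)/(25) = 1.4. So Q = 5.6 and P = 194.
DWL is the triangle between Q = 5.6 and Q = 7: ½·(7 − 5.6)·(194 − 187) = 4.9.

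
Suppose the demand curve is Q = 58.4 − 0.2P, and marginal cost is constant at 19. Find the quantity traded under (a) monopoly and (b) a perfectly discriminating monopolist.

Inverting demand: P = 292 − 5Q.
The monopolist equates marginal revenue to marginal cost: 292 − 10Q = 19, so Q = 27.3. From demand, P = 155.5.
With perfect price discrimination, output is the efficient level Q = 54.6 (where demand meets MC), but every buyer pays their willingness to pay: CS = 0 and PS = total surplus.

Monopoly: Q = 27.3; Perfect PD: Q = 54.6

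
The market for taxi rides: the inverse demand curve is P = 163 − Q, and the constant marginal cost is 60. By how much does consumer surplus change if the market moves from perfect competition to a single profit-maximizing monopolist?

Consumer surplus falls by 3978.375

Competitive firms price at marginal cost: P = 60, giving Q = 103.
CS = ½·(163 − 60)·103 = 5304.5.
The monopolist equates marginal revenue to marginal cost: 163 − 2Q = 60, so Q = 51.5. From demand, P = 111.5.
CS = ½·(163 − 111.5)·51.5 = 1326.125.
Change in consumer surplus: 1326.125 − 5304.5 = −3978.375.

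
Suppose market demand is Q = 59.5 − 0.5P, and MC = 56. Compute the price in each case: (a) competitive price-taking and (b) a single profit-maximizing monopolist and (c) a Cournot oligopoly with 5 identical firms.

Competition: P = 56; Monopoly: P = 87.5; Cournot: P = 66.5

Inverting demand: P = 119 − 2Q.
Perfect competition: P = MC = 56, so 119 − 2Q = 56 and Q = 31.5.
A monopolist chooses Q where MR = MC. MR = 119 − 4Q; setting this equal to 56 gives Q = 15.75 and P = 87.5.
In a 5-firm Cournot equilibrium, symmetry and the first-order condition give q = (119 − 56)/(12) = 5.25. So Q = 26.25 and P = 66.5.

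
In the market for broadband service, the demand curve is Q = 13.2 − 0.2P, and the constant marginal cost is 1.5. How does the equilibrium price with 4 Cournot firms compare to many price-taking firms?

Inverting demand: P = 66 − 5Q.
With 4 symmetric Cournot firms, each firm's FOC gives 66 − 25q = 1.5, so q = 2.58, Q = 4·2.58 = 10.32, and P = 14.4.
Competitive firms price at marginal cost: P = 1.5, giving Q = 12.9.

Cournot: P = 14.4; Competition: P = 1.5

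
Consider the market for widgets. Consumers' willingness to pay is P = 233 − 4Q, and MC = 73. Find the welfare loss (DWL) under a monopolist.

Competitive firms price at marginal cost: P = 73, giving Q = 40.
Monopoly sets MR = MC: 233 − 8Q = 73 ⇒ Q = 20, P = 233 − 4·20 = 153.
DWL is the triangle between Q = 20 and Q = 40: ½·(40 − 20)·(153 − 73) = 800.

DWL = 800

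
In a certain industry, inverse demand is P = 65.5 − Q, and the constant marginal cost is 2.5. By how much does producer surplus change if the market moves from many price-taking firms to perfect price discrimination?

Perfect competition: P = MC = 2.5, so 65.5 − Q = 2.5 and Q = 63.
PS = (2.5 − 2.5)·63 = 0.
With perfect price discrimination, output is the efficient level Q = 63 (where demand meets MC), but every buyer pays their willingness to pay: CS = 0 and PS = total surplus.
PS = ½·(65.5 − 2.5)·63 = 1984.5.
Change in producer surplus: 1984.5 − 0 = 1984.5.

Producer surplus rises by 1984.5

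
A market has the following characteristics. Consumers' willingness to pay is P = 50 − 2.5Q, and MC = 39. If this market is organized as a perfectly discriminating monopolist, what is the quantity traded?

Q = 4.4

Under first-degree price discrimination the firm charges each unit its demand price and produces up to where P = MC, i.e. Q = 4.4. Consumer surplus is zero; producer surplus equals total surplus.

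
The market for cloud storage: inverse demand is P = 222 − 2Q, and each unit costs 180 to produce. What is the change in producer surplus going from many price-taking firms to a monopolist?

Producer surplus rises by 220.5

Under competition P = MC = 180, so Q = (222 − 180)/2 = 21.
PS = (180 − 180)·21 = 0.
Monopoly sets MR = MC: 222 − 4Q = 180 ⇒ Q = 10.5, P = 222 − 2·10.5 = 201.
PS = (201 − 180)·10.5 = 220.5.
Change in producer surplus: 220.5 − 0 = 220.5.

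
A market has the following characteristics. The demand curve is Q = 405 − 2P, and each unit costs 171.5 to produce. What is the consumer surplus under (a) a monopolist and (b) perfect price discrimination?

Inverting demand: P = 202.5 − 0.5Q.
Monopoly sets MR = MC: 202.5 − Q = 171.5 ⇒ Q = 31, P = 202.5 − 0.5·31 = 187.
CS = ½·(202.5 − 187)·31 = 240.25.
Under first-degree price discrimination the firm charges each unit its demand price and produces up to where P = MC, i.e. Q = 62. Consumer surplus is zero; producer surplus equals total surplus.
CS = 0.

Monopoly: CS = 240.25; Perfect PD: CS = 0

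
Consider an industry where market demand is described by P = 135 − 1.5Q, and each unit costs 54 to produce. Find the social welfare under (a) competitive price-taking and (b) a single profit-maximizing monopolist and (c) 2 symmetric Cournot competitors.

Competition: TS = 2187; Monopoly: TS = 1640.25; Cournot: TS = 1944

Perfect competition: P = MC = 54, so 135 − 1.5Q = 54 and Q = 54.
CS = ½·(135 − 54)·54 = 2187; PS = (54 − 54)·54 = 0; TS = 2187.
A monopolist chooses Q where MR = MC. MR = 135 − 3Q; setting this equal to 54 gives Q = 27 and P = 94.5.
CS = ½·(135 − 94.5)·27 = 546.75; PS = (94.5 − 54)·27 = 1093.5; TS = 1640.25.
In a 2-firm Cournot equilibrium, symmetry and the first-order condition give q = (135 − 54)/(4.5) = 18. So Q = 36 and P = 81.
CS = ½·(135 − 81)·36 = 972; PS = (81 − 54)·36 = 972; TS = 1944.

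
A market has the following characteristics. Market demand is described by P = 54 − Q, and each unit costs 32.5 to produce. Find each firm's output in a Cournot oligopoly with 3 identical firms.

q_i = 5.375

In a 3-firm Cournot equilibrium, symmetry and the first-order condition give q = (54 − 32.5)/(4) = 5.375. So Q = 16.125 and P = 37.875.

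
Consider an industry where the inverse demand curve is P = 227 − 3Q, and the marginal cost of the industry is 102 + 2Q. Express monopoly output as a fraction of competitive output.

A monopolist chooses Q where MR = MC. MR = 227 − 6Q; setting this equal to 102 + 2Q gives Q = 15.625 and P = 180.125.
Under competition P = MC: 227 − 3Q = 102 + 2Q ⇒ Q = 25, P = 152.
Ratio Q_m/Q_c = 15.625/25 = 0.625.

Q_m/Q_c = 0.625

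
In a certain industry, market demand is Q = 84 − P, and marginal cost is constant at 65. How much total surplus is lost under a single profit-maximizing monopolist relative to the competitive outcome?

Inverting demand: P = 84 − Q.
Under competition P = MC = 65, so Q = (84 − 65)/1 = 19.
Monopoly sets MR = MC: 84 − 2Q = 65 ⇒ Q = 9.5, P = 84 − 9.5 = 74.5.
DWL is the triangle between Q = 9.5 and Q = 19: ½·(19 − 9.5)·(74.5 − 65) = 45.125.

DWL = 45.125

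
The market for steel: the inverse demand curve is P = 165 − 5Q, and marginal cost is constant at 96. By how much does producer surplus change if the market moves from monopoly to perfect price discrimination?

PS rises by 238.05

Monopoly sets MR = MC: 165 − 10Q = 96 ⇒ Q = 6.9, P = 165 − 5·6.9 = 130.5.
PS = (130.5 − 96)·6.9 = 238.05.
Under first-degree price discrimination the firm charges each unit its demand price and produces up to where P = MC, i.e. Q = 13.8. Consumer surplus is zero; producer surplus equals total surplus.
PS = ½·(165 − 96)·13.8 = 476.1.
Change in producer surplus: 476.1 − 238.05 = 238.05.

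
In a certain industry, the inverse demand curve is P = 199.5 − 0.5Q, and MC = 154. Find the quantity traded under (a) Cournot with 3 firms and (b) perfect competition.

Cournot with 3 identical firms: the symmetric best-response condition is 199.5 − 2q = 154. Each firm produces q = 22.75, total output Q = 68.25, price P = 165.375.
Under competition P = MC = 154, so Q = (199.5 − 154)/0.5 = 91.

Cournot: Q = 68.25; Competition: Q = 91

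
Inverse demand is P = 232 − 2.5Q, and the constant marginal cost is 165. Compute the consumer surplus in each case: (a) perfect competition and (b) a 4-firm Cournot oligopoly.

Under competition P = MC = 165, so Q = (232 − 165)/2.5 = 26.8.
CS = ½·(232 − 165)·26.8 = 897.8.
With 4 symmetric Cournot firms, each firm's FOC gives 232 − 12.5q = 165, so q = 5.36, Q = 4·5.36 = 21.44, and P = 178.4.
CS = ½·(232 − 178.4)·21.44 = 574.592.

Competition: CS = 897.8; Cournot: CS = 574.592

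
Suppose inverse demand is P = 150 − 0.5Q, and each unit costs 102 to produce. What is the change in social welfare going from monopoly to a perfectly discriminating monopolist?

Social welfare rises by 576

Monopoly sets MR = MC: 150 − Q = 102 ⇒ Q = 48, P = 150 − 0.5·48 = 126.
CS = ½·(150 − 126)·48 = 576; PS = (126 − 102)·48 = 1152; TS = 1728.
A perfectly discriminating monopolist sells every unit with P(Q) ≥ MC(Q), so output equals the competitive quantity Q = 96. Each buyer pays their reservation price, so CS = 0 and the firm captures all surplus.
TS = 2304 (equal to competitive TS).
Change in social welfare: 2304 − 1728 = 576.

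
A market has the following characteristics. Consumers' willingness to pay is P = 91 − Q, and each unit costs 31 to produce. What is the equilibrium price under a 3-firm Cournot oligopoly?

In a 3-firm Cournot equilibrium, symmetry and the first-order condition give q = (91 − 31)/(4) = 15. So Q = 45 and P = 46.

P = 46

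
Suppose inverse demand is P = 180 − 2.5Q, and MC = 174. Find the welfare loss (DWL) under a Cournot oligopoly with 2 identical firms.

DWL = 0.8

Competitive firms price at marginal cost: P = 174, giving Q = 2.4.
Cournot with 2 identical firms: the symmetric best-response condition is 180 − 7.5q = 174. Each firm produces q = 0.8, total output Q = 1.6, price P = 176.
DWL is the triangle between Q = 1.6 and Q = 2.4: ½·(2.4 − 1.6)·(176 − 174) = 0.8.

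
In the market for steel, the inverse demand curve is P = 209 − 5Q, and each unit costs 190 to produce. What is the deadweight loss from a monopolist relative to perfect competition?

Under competition P = MC = 190, so Q = (209 − 190)/5 = 3.8.
The monopolist equates marginal revenue to marginal cost: 209 − 10Q = 190, so Q = 1.9. From demand, P = 199.5.
DWL is the triangle between Q = 1.9 and Q = 3.8: ½·(3.8 − 1.9)·(199.5 − 190) = 9.025.

DWL = 9.025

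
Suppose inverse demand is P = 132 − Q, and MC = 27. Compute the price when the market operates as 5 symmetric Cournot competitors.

In a 5-firm Cournot equilibrium, symmetry and the first-order condition give q = (132 − 27)/(6) = 17.5. So Q = 87.5 and P = 44.5.

P = 44.5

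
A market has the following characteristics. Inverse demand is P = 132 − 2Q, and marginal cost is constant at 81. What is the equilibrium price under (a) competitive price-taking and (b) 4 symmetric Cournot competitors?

Perfect competition: P = MC = 81, so 132 − 2Q = 81 and Q = 25.5.
Cournot with 4 identical firms: the symmetric best-response condition is 132 − 10q = 81. Each firm produces q = 5.1, total output Q = 20.4, price P = 91.2.

Competition: P = 81; Cournot: P = 91.2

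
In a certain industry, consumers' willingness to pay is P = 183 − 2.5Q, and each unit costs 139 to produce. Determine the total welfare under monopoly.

A monopolist chooses Q where MR = MC. MR = 183 − 5Q; setting this equal to 139 gives Q = 8.8 and P = 161.
CS = ½·(183 − 161)·8.8 = 96.8; PS = (161 − 139)·8.8 = 193.6; TS = 290.4.

TS = 290.4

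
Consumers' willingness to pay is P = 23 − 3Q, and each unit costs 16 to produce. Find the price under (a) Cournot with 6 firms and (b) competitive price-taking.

In a 6-firm Cournot equilibrium, symmetry and the first-order condition give q = (23 − 16)/(21) = 1/3. So Q = 2 and P = 17.
Under competition P = MC = 16, so Q = (23 − 16)/3 = 7/3.

Cournot: P = 17; Competition: P = 16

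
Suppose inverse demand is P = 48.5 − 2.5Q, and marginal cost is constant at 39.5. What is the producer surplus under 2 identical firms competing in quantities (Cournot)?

Cournot with 2 identical firms: the symmetric best-response condition is 48.5 − 7.5q = 39.5. Each firm produces q = 1.2, total output Q = 2.4, price P = 42.5.
PS = (42.5 − 39.5)·2.4 = 7.2.

PS = 7.2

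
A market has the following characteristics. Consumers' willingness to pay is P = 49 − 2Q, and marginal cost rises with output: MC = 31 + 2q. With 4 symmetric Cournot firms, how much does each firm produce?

With 4 symmetric Cournot firms, each firm's FOC gives 49 − 10q = 31 + 2q, so q = 1.5, Q = 4·1.5 = 6, and P = 37.

q_i = 1.5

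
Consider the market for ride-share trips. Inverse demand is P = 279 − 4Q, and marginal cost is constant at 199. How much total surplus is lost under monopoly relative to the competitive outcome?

Competitive firms price at marginal cost: P = 199, giving Q = 20.
A monopolist chooses Q where MR = MC. MR = 279 − 8Q; setting this equal to 199 gives Q = 10 and P = 239.
DWL is the triangle between Q = 10 and Q = 20: ½·(20 − 10)·(239 − 199) = 200.

DWL = 200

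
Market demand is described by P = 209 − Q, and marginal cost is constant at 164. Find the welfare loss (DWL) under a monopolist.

DWL = 253.125

Competitive firms price at marginal cost: P = 164, giving Q = 45.
A monopolist chooses Q where MR = MC. MR = 209 − 2Q; setting this equal to 164 gives Q = 22.5 and P = 186.5.
DWL is the triangle between Q = 22.5 and Q = 45: ½·(45 − 22.5)·(186.5 − 164) = 253.125.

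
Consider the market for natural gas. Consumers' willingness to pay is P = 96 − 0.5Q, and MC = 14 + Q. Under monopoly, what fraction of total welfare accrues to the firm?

PS/TS = 0.8

The monopolist equates marginal revenue to marginal cost: 96 − Q = 14 + Q, so Q = 41. From demand, P = 75.5.
CS = ½·(96 − 75.5)·41 = 420.25.
PS = P·Q − VC(Q) = 75.5·41 − (14·41 + ½·1·41²) = 1681.
Share captured = PS/TS = 1681/2101.25 = 0.8.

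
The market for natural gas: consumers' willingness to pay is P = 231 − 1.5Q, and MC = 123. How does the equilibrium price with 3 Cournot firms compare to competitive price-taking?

Cournot: P = 150; Competition: P = 123

With 3 symmetric Cournot firms, each firm's FOC gives 231 − 6q = 123, so q = 18, Q = 3·18 = 54, and P = 150.
Under competition P = MC = 123, so Q = (231 − 123)/1.5 = 72.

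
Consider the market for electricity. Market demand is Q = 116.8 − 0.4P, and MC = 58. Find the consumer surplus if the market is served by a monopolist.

CS = 2737.8

Inverting demand: P = 292 − 2.5Q.
The monopolist equates marginal revenue to marginal cost: 292 − 5Q = 58, so Q = 46.8. From demand, P = 175.
CS = ½·(292 − 175)·46.8 = 2737.8.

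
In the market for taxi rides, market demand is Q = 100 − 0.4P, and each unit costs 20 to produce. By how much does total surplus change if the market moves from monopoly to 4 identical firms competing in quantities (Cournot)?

Total surplus rises by 2221.8

Inverting demand: P = 250 − 2.5Q.
The monopolist equates marginal revenue to marginal cost: 250 − 5Q = 20, so Q = 46. From demand, P = 135.
CS = ½·(250 − 135)·46 = 2645; PS = (135 − 20)·46 = 5290; TS = 7935.
Cournot with 4 identical firms: the symmetric best-response condition is 250 − 12.5q = 20. Each firm produces q = 18.4, total output Q = 73.6, price P = 66.
CS = ½·(250 − 66)·73.6 = 6771.2; PS = (66 − 20)·73.6 = 3385.6; TS = 10156.8.
Change in total surplus: 10156.8 − 7935 = 2221.8.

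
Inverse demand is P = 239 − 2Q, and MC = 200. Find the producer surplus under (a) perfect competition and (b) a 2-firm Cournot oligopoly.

Under competition P = MC = 200, so Q = (239 − 200)/2 = 19.5.
PS = (200 − 200)·19.5 = 0.
Cournot with 2 identical firms: the symmetric best-response condition is 239 − 6q = 200. Each firm produces q = 6.5, total output Q = 13, price P = 213.
PS = (213 − 200)·13 = 169.

Competition: PS = 0; Cournot: PS = 169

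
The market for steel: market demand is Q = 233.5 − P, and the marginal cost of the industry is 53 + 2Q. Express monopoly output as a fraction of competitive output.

Q_m/Q_c = 0.75

Inverting demand: P = 233.5 − Q.
A monopolist chooses Q where MR = MC. MR = 233.5 − 2Q; setting this equal to 53 + 2Q gives Q = 45.125 and P = 188.375.
Competitive equilibrium sets price equal to marginal cost: 233.5 − Q = 53 + 2Q, so Q = 361/6 and P = 520/3.
Ratio Q_m/Q_c = 45.125/(361/6) = 0.75.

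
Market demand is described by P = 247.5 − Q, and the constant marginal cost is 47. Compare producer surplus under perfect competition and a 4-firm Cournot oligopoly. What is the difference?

Under competition P = MC = 47, so Q = (247.5 − 47)/1 = 200.5.
PS = (47 − 47)·200.5 = 0.
With 4 symmetric Cournot firms, each firm's FOC gives 247.5 − 5q = 47, so q = 40.1, Q = 4·40.1 = 160.4, and P = 87.1.
PS = (87.1 − 47)·160.4 = 6432.04.
Change in producer surplus: 6432.04 − 0 = 6432.04.

PS rises by 6432.04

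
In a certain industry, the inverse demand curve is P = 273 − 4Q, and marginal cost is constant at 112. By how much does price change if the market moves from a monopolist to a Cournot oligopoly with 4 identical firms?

P falls by 48.3

A monopolist chooses Q where MR = MC. MR = 273 − 8Q; setting this equal to 112 gives Q = 20.125 and P = 192.5.
Cournot with 4 identical firms: the symmetric best-response condition is 273 − 20q = 112. Each firm produces q = 8.05, total output Q = 32.2, price P = 144.2.
Change in price: 144.2 − 192.5 = −48.3.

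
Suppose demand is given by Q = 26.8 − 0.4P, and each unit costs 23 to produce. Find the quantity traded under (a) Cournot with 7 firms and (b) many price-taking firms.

Inverting demand: P = 67 − 2.5Q.
Cournot with 7 identical firms: the symmetric best-response condition is 67 − 20q = 23. Each firm produces q = 2.2, total output Q = 15.4, price P = 28.5.
Competitive firms price at marginal cost: P = 23, giving Q = 17.6.

Cournot: Q = 15.4; Competition: Q = 17.6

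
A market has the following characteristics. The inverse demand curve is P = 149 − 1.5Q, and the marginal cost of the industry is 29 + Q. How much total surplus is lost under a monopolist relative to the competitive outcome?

Competitive equilibrium sets price equal to marginal cost: 149 − 1.5Q = 29 + Q, so Q = 48 and P = 77.
A monopolist chooses Q where MR = MC. MR = 149 − 3Q; setting this equal to 29 + Q gives Q = 30 and P = 104.
CS = ½·(149 − 77)·48 = 1728; PS = (77·48 − 29·48 − ½·1·48²) = 1152; TS = 2880.
CS = ½·(149 − 104)·30 = 675; PS = (104·30 − 29·30 − ½·1·30²) = 1800; TS = 2475.
DWL = 2880 − 2475 = 405.

DWL = 405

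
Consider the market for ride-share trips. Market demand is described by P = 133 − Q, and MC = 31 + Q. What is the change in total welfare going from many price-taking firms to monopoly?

TS falls by 289

Under competition P = MC: 133 − Q = 31 + Q ⇒ Q = 51, P = 82.
CS = ½·(133 − 82)·51 = 1300.5; PS = (82·51 − 31·51 − ½·1·51²) = 1300.5; TS = 2601.
A monopolist chooses Q where MR = MC. MR = 133 − 2Q; setting this equal to 31 + Q gives Q = 34 and P = 99.
CS = ½·(133 − 99)·34 = 578; PS = (99·34 − 31·34 − ½·1·34²) = 1734; TS = 2312.
Change in total welfare: 2312 − 2601 = −289.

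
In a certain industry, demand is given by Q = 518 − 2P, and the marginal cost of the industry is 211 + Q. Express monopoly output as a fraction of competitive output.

Inverting demand: P = 259 − 0.5Q.
Monopoly sets MR = MC: 259 − Q = 211 + Q ⇒ Q = 24, P = 259 − 0.5·24 = 247.
Competitive equilibrium sets price equal to marginal cost: 259 − 0.5Q = 211 + Q, so Q = 32 and P = 243.
Ratio Q_m/Q_c = 24/32 = 0.75.

Q_m/Q_c = 0.75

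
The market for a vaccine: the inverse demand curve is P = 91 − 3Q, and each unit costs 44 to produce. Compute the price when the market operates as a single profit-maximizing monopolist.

Monopoly sets MR = MC: 91 − 6Q = 44 ⇒ Q = 47/6, P = 91 − 3·47/6 = 67.5.

P = 67.5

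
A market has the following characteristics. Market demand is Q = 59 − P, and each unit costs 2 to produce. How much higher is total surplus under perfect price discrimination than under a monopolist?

Inverting demand: P = 59 − Q.
The monopolist equates marginal revenue to marginal cost: 59 − 2Q = 2, so Q = 28.5. From demand, P = 30.5.
CS = ½·(59 − 30.5)·28.5 = 406.125; PS = (30.5 − 2)·28.5 = 812.25; TS = 1218.375.
With perfect price discrimination, output is the efficient level Q = 57 (where demand meets MC), but every buyer pays their willingness to pay: CS = 0 and PS = total surplus.
TS = 1624.5 (equal to competitive TS).
Change in total surplus: 1624.5 − 1218.375 = 406.125.

TS rises by 406.125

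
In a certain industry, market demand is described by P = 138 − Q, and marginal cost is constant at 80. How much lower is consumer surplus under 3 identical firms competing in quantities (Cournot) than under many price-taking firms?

Competitive firms price at marginal cost: P = 80, giving Q = 58.
CS = ½·(138 − 80)·58 = 1682.
In a 3-firm Cournot equilibrium, symmetry and the first-order condition give q = (138 − 80)/(4) = 14.5. So Q = 43.5 and P = 94.5.
CS = ½·(138 − 94.5)·43.5 = 946.125.
Change in consumer surplus: 946.125 − 1682 = −735.875.

Consumer surplus falls by 735.875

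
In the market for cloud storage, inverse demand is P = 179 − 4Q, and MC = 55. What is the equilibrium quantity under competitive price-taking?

Competitive firms price at marginal cost: P = 55, giving Q = 31.

Q = 31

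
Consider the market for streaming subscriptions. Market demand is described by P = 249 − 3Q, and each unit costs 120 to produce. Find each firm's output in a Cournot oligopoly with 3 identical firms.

In a 3-firm Cournot equilibrium, symmetry and the first-order condition give q = (249 − 120)/(12) = 10.75. So Q = 32.25 and P = 152.25.

q_i = 10.75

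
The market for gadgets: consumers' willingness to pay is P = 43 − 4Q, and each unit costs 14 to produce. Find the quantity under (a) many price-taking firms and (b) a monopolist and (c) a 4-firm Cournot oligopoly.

Competitive firms price at marginal cost: P = 14, giving Q = 7.25.
A monopolist chooses Q where MR = MC. MR = 43 − 8Q; setting this equal to 14 gives Q = 3.625 and P = 28.5.
In a 4-firm Cournot equilibrium, symmetry and the first-order condition give q = (43 − 14)/(20) = 1.45. So Q = 5.8 and P = 19.8.

Competition: Q = 7.25; Monopoly: Q = 3.625; Cournot: Q = 5.8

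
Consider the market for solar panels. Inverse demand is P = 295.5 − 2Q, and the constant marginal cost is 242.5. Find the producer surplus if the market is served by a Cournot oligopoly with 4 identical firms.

With 4 symmetric Cournot firms, each firm's FOC gives 295.5 − 10q = 242.5, so q = 5.3, Q = 4·5.3 = 21.2, and P = 253.1.
PS = (253.1 − 242.5)·21.2 = 224.72.

PS = 224.72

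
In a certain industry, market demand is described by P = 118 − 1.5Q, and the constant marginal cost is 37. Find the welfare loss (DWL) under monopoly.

DWL = 546.75

Perfect competition: P = MC = 37, so 118 − 1.5Q = 37 and Q = 54.
The monopolist equates marginal revenue to marginal cost: 118 − 3Q = 37, so Q = 27. From demand, P = 77.5.
DWL is the triangle between Q = 27 and Q = 54: ½·(54 − 27)·(77.5 − 37) = 546.75.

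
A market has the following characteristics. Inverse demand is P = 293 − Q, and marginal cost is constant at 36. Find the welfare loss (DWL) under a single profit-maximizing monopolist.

Under competition P = MC = 36, so Q = (293 − 36)/1 = 257.
Monopoly sets MR = MC: 293 − 2Q = 36 ⇒ Q = 128.5, P = 293 − 128.5 = 164.5.
DWL is the triangle between Q = 128.5 and Q = 257: ½·(257 − 128.5)·(164.5 − 36) = 8256.125.

DWL = 8256.125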